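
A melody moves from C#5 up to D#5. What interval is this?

major second

C to D spans two letter names (C-D), so the interval is some kind of second.
The major second spans 2 semitones, and C#5 to D#5 is exactly 2 semitones — so this is a major second.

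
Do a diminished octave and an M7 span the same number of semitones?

A diminished octave = 11 semitones = a major seventh; enharmonically equal.

Yes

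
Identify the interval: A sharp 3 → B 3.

A to B spans two letter names (A-B) — that makes it a second of some quality.
A major second would be 2 semitones, but A#3 to B3 is 1 — one semitone narrower, making it a minor second.

minor 2nd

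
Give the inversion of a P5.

Inverted interval numbers add to nine, so a fifth pairs with a fourth (5 + 4 = 9).
And perfect stays perfect under inversion, so we get a perfect fourth.

P4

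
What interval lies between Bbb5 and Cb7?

B to C spans two letter names (B-C), plus an octave — that makes it a ninth of some quality.
Bbb5 to Cb7 is 14 semitones, matching the major ninth exactly, so the quality is major.
(Equivalently, a compound major second: a major second plus an octave.)

major ninth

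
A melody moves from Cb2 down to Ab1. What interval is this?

minor third

Descending from Cb2 to Ab1 is the same interval as ascending Ab1 to Cb2.
A to C spans three letter names (A-B-C): a third.
A major third would be 4 semitones, but Ab1 to Cb2 is 3 — one semitone narrower, making it a minor third.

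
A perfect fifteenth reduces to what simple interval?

Each octave removed subtracts seven from the number: 15 − 7 = 8.
That makes a perfect fifteenth a compound perfect octave — an octave plus a perfect octave.

perfect octave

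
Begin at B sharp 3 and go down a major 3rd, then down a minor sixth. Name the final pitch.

A major third down from B#3 is G#3.
Down a minor sixth from G#3: B#2 (8 semitones down).

B sharp 2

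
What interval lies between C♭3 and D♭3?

C to D spans two letter names (C-D): a second.
Cb3 to Db3 is 2 semitones, matching the major second exactly, so the quality is major.

M2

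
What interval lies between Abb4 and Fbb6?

minor thirteenth

A to F spans six letter names (A-B-C-D-E-F), plus an octave — that makes it a thirteenth of some quality.
A major thirteenth would be 21 semitones, but Abb4 to Fbb6 is 20 — one semitone narrower, making it a minor thirteenth.
(Equivalently, a compound minor sixth: a minor sixth plus an octave.)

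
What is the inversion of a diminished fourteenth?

First reduce the compound diminished fourteenth to its simple form, a diminished seventh.
Interval numbers invert to sum to nine: 7 + 2 = 9, so a seventh inverts to a second.
The quality also flips — diminished becomes augmented — giving an augmented second.

augmented 2nd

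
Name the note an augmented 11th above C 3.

Counting four letter names plus an octave up from C lands on F.
Moving 18 semitones up from C3 (the size of an augmented eleventh) reaches F#4.

F-sharp 4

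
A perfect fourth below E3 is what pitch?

Counting four letter names down from E lands on B.
Moving 5 semitones down from E3 (the size of a perfect fourth) reaches B2.

B2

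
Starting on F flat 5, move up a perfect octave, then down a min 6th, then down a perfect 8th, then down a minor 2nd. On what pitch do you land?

G 4

Up a perfect octave from Fb5: Fb6 (12 semitones up).
Fb6 down a minor sixth → Ab5 (8 semitones).
A perfect octave down from Ab5 is Ab4.
Ab4 down a minor second → G4 (1 semitone).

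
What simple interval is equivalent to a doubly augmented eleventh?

doubly augmented 4th

Each octave removed subtracts seven from the number: 11 − 7 = 4.
Quality carries through unchanged, so the simple form is a doubly augmented fourth.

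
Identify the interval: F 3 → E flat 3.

Descending from F3 to Eb3 is the same interval as ascending Eb3 to F3.
E to F spans two letter names (E-F): a second.
The major second spans 2 semitones, and Eb3 to F3 is exactly 2 semitones — so this is a major second.

M2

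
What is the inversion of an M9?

minor seventh

First reduce the compound major ninth to its simple form, a major second.
Interval numbers invert to sum to nine: 2 + 7 = 9, so a second inverts to a seventh.
The quality also flips — major becomes minor — giving a minor seventh.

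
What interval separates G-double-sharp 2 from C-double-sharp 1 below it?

Descending from G##2 to C##1 is the same interval as ascending C##1 to G##2.
C to G spans five letter names (C-D-E-F-G), plus an octave — that makes it a twelfth of some quality.
C##1 to G##2 is 19 semitones, matching the perfect twelfth exactly, so the quality is perfect.
(Equivalently, a compound perfect fifth: a perfect fifth plus an octave.)

perfect twelfth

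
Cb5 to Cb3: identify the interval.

perfect 15th

Descending from Cb5 to Cb3 is the same interval as ascending Cb3 to Cb5.
C to C is the same letter name, plus 2 octaves — that makes it a fifteenth of some quality.
Counting semitones, Cb3→Cb5 is 24, which is the perfect fifteenth.
(Equivalently, a compound perfect octave: a perfect octave plus an octave.)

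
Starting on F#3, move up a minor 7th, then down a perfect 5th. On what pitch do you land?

A minor seventh up from F#3 is E4.
Down a perfect fifth from E4: A3 (7 semitones down).

A3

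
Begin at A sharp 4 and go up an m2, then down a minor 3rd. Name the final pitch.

G sharp 4

A#4 up a minor second → B4 (1 semitone).
B4 down a minor third → G#4 (3 semitones).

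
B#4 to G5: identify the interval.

d6

B to G spans six letter names (B-C-D-E-F-G) — that makes it a sixth of some quality.
The major sixth is 9 semitones; here we have 7, two semitones narrower: diminished.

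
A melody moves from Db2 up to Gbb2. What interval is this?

d4

D to G spans four letter names (D-E-F-G): a fourth.
Db2 to Gbb2 spans 4 semitones — one semitone narrower than the perfect fourth (5) — giving a diminished fourth.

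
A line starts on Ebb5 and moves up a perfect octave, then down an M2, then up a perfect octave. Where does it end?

A perfect octave up from Ebb5 is Ebb6.
A major second down from Ebb6 is Dbb6.
A perfect octave up from Dbb6 is Dbb7.

Dbb7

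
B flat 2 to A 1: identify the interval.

Descending from Bb2 to A1 is the same interval as ascending A1 to Bb2.
A to B spans two letter names (A-B), plus an octave: a ninth.
At 13 semitones, A1→Bb2 falls one short of a major ninth: minor.
(Equivalently, a compound minor second: a minor second plus an octave.)

m9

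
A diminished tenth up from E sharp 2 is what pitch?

G 3

The tenth's letter: E up three letter names plus an octave → G.
Moving 14 semitones up from E#2 (the size of a diminished tenth) reaches G3.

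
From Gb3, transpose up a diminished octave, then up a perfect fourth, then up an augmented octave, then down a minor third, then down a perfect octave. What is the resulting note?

Up a diminished octave from Gb3: Gbb4 (11 semitones up).
Up a perfect fourth from Gbb4: Cbb5 (5 semitones up).
Cbb5 up an augmented octave → Cb6 (13 semitones).
A minor third down from Cb6 is Ab5.
A perfect octave down from Ab5 is Ab4.

Ab4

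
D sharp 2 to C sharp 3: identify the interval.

minor seventh

D to C spans seven letter names (D-E-F-G-A-B-C): a seventh.
A major seventh would be 11 semitones, but D#2 to C#3 is 10 — one semitone narrower, making it a minor seventh.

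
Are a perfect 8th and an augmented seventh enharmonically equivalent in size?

Yes

A perfect octave spans 12 semitones, and an augmented seventh also spans 12 semitones — they're enharmonic.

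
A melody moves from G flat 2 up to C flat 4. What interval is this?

perfect eleventh

G to C spans four letter names (G-A-B-C), plus an octave, so the interval is some kind of eleventh.
The perfect eleventh spans 17 semitones, and Gb2 to Cb4 is exactly 17 semitones — so this is a perfect eleventh.
(Equivalently, a compound perfect fourth: a perfect fourth plus an octave.)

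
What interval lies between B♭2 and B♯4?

B to B is the same letter name, plus 2 octaves, so the interval is some kind of fifteenth.
A perfect fifteenth would be 24 semitones; Bb2 to B#4 is 26, two semitones wider, so the interval is doubly augmented.
(Equivalently, a compound doubly augmented octave: a doubly augmented octave plus an octave.)

AA15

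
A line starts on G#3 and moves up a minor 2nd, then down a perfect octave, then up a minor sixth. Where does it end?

Up a minor second from G#3: A3 (1 semitone up).
A3 down a perfect octave → A2 (12 semitones).
A2 up a minor sixth → F3 (8 semitones).

F3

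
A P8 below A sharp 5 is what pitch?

The letter stays A (same as the start), shifted an octave down.
Moving 12 semitones down from A#5 (the size of a perfect octave) reaches A#4.

A sharp 4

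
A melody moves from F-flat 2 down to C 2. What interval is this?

Descending from Fb2 to C2 is the same interval as ascending C2 to Fb2.
C to F spans four letter names (C-D-E-F) — that makes it a fourth of some quality.
A perfect fourth would be 5 semitones; C2 to Fb2 is 4, one semitone narrower, so the interval is diminished.

diminished fourth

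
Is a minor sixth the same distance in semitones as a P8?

No

A minor sixth is 8 semitones but a perfect octave is 12 semitones — different sizes.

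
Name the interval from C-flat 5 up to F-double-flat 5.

d4

C to F spans four letter names (C-D-E-F) — that makes it a fourth of some quality.
The perfect fourth is 5 semitones; here we have 4, one semitone narrower: diminished.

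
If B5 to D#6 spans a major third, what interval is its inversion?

Interval numbers invert to sum to nine: 3 + 6 = 9, so a third inverts to a sixth.
Quality inverts too: major becomes minor. That makes the inversion a minor sixth.

minor sixth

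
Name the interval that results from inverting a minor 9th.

First reduce the compound minor ninth to its simple form, a minor second.
Inverted interval numbers add to nine, so a second pairs with a seventh (2 + 7 = 9).
The quality also flips — minor becomes major — giving a major seventh.

major seventh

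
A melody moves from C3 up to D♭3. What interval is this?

m2

C to D spans two letter names (C-D) — that makes it a second of some quality.
A major second would be 2 semitones, but C3 to Db3 is 1 — one semitone narrower, making it a minor second.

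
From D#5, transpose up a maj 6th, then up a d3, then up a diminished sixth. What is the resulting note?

Bbb6

D#5 up a major sixth → B#5 (9 semitones).
Up a diminished third from B#5: D6 (2 semitones up).
A diminished sixth up from D6 is Bbb6.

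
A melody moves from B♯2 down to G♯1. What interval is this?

major 10th

Descending from B#2 to G#1 is the same interval as ascending G#1 to B#2.
G to B spans three letter names (G-A-B), plus an octave — that makes it a tenth of some quality.
Counting semitones, G#1→B#2 is 16, which is the major tenth.
(Equivalently, a compound major third: a major third plus an octave.)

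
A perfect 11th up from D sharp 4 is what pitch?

The eleventh's letter: D up four letter names plus an octave → G.
A perfect eleventh is 17 semitones; 17 semitones up from D#4 gives G#5.

G sharp 5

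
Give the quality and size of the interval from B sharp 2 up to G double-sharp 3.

major sixth

B to G spans six letter names (B-C-D-E-F-G) — that makes it a sixth of some quality.
The major sixth spans 9 semitones, and B#2 to G##3 is exactly 9 semitones — so this is a major sixth.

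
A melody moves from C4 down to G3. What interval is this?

perfect fourth

Descending from C4 to G3 is the same interval as ascending G3 to C4.
G to C spans four letter names (G-A-B-C), so the interval is some kind of fourth.
G3 to C4 is 5 semitones, matching the perfect fourth exactly, so the quality is perfect.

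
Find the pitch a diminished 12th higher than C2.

The twelfth's letter: C up five letter names plus an octave → G.
A diminished twelfth spans 18 semitones, so from C2 the target pitch is Gb3.

Gb3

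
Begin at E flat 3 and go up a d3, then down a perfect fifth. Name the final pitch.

C double-flat 3

Up a diminished third from Eb3: Gbb3 (2 semitones up).
Down a perfect fifth from Gbb3: Cbb3 (7 semitones down).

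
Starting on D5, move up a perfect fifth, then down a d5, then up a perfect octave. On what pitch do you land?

A perfect fifth up from D5 is A5.
Down a diminished fifth from A5: D#5 (6 semitones down).
D#5 up a perfect octave → D#6 (12 semitones).

D#6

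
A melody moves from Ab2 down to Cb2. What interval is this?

Descending from Ab2 to Cb2 is the same interval as ascending Cb2 to Ab2.
C to A spans six letter names (C-D-E-F-G-A) — that makes it a sixth of some quality.
The major sixth spans 9 semitones, and Cb2 to Ab2 is exactly 9 semitones — so this is a major sixth.

major sixth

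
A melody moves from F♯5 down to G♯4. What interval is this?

m7

Descending from F#5 to G#4 is the same interval as ascending G#4 to F#5.
G to F spans seven letter names (G-A-B-C-D-E-F) — that makes it a seventh of some quality.
At 10 semitones, G#4→F#5 falls one short of a major seventh: minor.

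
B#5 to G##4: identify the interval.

Descending from B#5 to G##4 is the same interval as ascending G##4 to B#5.
G to B spans three letter names (G-A-B), plus an octave: a tenth.
At 15 semitones, G##4→B#5 falls one short of a major tenth: minor.
(Equivalently, a compound minor third: a minor third plus an octave.)

m10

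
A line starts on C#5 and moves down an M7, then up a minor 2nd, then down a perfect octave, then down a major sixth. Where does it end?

A major seventh down from C#5 is D4.
D4 up a minor second → Eb4 (1 semitone).
A perfect octave down from Eb4 is Eb3.
A major sixth down from Eb3 is Gb2.

Gb2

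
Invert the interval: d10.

First reduce the compound diminished tenth to its simple form, a diminished third.
The rule of nine gives the new number: 9 − 3 = 6, so a third becomes a sixth.
And diminished becomes augmented under inversion, so we get an augmented sixth.

augmented 6th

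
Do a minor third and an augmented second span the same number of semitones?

A minor third = 3 semitones = an augmented second; enharmonically equal.

Yes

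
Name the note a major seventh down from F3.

Gb2

Counting seven letter names down from F lands on G.
A major seventh is 11 semitones; 11 semitones down from F3 gives Gb2.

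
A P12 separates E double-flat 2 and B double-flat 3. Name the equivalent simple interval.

perfect fifth

Each octave removed subtracts seven from the number: 12 − 7 = 5.
Quality carries through unchanged, so the simple form is a perfect fifth.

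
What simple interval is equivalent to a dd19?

Take out 2 octaves (14 from the number): 19 − 14 = 5.
So a doubly diminished nineteenth is 2 octaves plus a doubly diminished fifth. The quality is unchanged.

dd5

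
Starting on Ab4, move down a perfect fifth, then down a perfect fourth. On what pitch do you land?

Ab4 down a perfect fifth → Db4 (7 semitones).
Db4 down a perfect fourth → Ab3 (5 semitones).

Ab3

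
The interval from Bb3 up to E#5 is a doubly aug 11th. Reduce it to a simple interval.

Take out an octave (7 from the number): 11 − 7 = 4.
So a doubly augmented eleventh is an octave plus a doubly augmented fourth. The quality is unchanged.

doubly augmented 4th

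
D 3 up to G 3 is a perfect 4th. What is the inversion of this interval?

Inverted interval numbers add to nine, so a fourth pairs with a fifth (4 + 5 = 9).
And perfect stays perfect under inversion, so we get a perfect fifth.

P5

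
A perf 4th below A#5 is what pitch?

Four letter names down from A: E.
A perfect fourth is 5 semitones; 5 semitones down from A#5 gives E#5.

E#5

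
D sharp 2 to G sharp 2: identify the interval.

D to G spans four letter names (D-E-F-G) — that makes it a fourth of some quality.
The perfect fourth spans 5 semitones, and D#2 to G#2 is exactly 5 semitones — so this is a perfect fourth.

P4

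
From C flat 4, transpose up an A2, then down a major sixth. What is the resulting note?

F 3

Cb4 up an augmented second → D4 (3 semitones).
Down a major sixth from D4: F3 (9 semitones down).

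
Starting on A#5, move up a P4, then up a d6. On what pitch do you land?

A#5 up a perfect fourth → D#6 (5 semitones).
A diminished sixth up from D#6 is Bb6.

Bb6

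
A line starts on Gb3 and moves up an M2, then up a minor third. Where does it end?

Up a major second from Gb3: Ab3 (2 semitones up).
Ab3 up a minor third → Cb4 (3 semitones).

Cb4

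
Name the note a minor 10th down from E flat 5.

C 4

Counting three letter names plus an octave down from E lands on C.
A minor tenth is 15 semitones; 15 semitones down from Eb5 gives C4.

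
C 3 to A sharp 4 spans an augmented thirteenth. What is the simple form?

Subtracting seven from the interval number removes an octave: 13 − 7 = 6.
That makes an augmented thirteenth a compound augmented sixth — an octave plus an augmented sixth.

A6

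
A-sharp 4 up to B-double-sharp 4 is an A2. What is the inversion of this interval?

d7

Inverted interval numbers add to nine, so a second pairs with a seventh (2 + 7 = 9).
The quality also flips — augmented becomes diminished — giving a diminished seventh.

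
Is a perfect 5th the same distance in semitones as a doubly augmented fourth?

A perfect fifth spans 7 semitones, and a doubly augmented fourth also spans 7 semitones — they're enharmonic.

Yes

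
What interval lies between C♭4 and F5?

augmented eleventh

C to F spans four letter names (C-D-E-F), plus an octave, so the interval is some kind of eleventh.
The perfect eleventh is 17 semitones; here we have 18, one semitone wider: augmented.
(Equivalently, a compound augmented fourth: an augmented fourth plus an octave.)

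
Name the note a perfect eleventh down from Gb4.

Db3

Four letters down from G (plus an octave) reaches D.
A perfect eleventh is 17 semitones; 17 semitones down from Gb4 gives Db3.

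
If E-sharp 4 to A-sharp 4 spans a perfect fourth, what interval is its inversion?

Inverted interval numbers add to nine, so a fourth pairs with a fifth (4 + 5 = 9).
The quality also flips — perfect stays perfect — giving a perfect fifth.

perfect fifth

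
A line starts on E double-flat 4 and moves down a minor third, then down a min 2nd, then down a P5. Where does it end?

E flat 3

A minor third down from Ebb4 is Cb4.
Down a minor second from Cb4: Bb3 (1 semitone down).
Bb3 down a perfect fifth → Eb3 (7 semitones).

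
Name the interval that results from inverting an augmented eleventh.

First reduce the compound augmented eleventh to its simple form, an augmented fourth.
The rule of nine gives the new number: 9 − 4 = 5, so a fourth becomes a fifth.
And augmented becomes diminished under inversion, so we get a diminished fifth.

diminished 5th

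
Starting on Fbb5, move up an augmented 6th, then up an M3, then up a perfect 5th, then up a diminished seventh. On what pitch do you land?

Bbb7

Fbb5 up an augmented sixth → Db6 (10 semitones).
Up a major third from Db6: F6 (4 semitones up).
F6 up a perfect fifth → C7 (7 semitones).
Up a diminished seventh from C7: Bbb7 (9 semitones up).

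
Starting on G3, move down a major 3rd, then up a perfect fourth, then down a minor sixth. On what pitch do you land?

A major third down from G3 is Eb3.
Eb3 up a perfect fourth → Ab3 (5 semitones).
Down a minor sixth from Ab3: C3 (8 semitones down).

C3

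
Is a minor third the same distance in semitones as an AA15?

No

3 semitones (minor third) vs 26 semitones (doubly augmented fifteenth): not equal.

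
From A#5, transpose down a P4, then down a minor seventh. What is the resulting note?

F##4

Down a perfect fourth from A#5: E#5 (5 semitones down).
E#5 down a minor seventh → F##4 (10 semitones).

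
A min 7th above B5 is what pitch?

Seven letter names up from B: A.
A minor seventh spans 10 semitones, so from B5 the target pitch is A6.

A6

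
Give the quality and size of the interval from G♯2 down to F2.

Descending from G#2 to F2 is the same interval as ascending F2 to G#2.
F to G spans two letter names (F-G), so the interval is some kind of second.
A major second would be 2 semitones; F2 to G#2 is 3, one semitone wider, so the interval is augmented.

A2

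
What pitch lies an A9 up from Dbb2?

Two letters up from D (plus an octave) reaches E.
An augmented ninth spans 15 semitones, so from Dbb2 the target pitch is Eb3.

Eb3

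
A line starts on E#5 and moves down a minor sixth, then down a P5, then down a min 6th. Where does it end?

E##3

A minor sixth down from E#5 is G##4.
A perfect fifth down from G##4 is C##4.
Down a minor sixth from C##4: E##3 (8 semitones down).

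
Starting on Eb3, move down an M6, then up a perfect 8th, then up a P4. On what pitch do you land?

A major sixth down from Eb3 is Gb2.
Up a perfect octave from Gb2: Gb3 (12 semitones up).
A perfect fourth up from Gb3 is Cb4.

Cb4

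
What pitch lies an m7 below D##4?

E##3

The seventh takes the letter from D down to E.
A minor seventh spans 10 semitones, so from D##4 the target pitch is E##3.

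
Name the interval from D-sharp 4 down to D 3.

Descending from D#4 to D3 is the same interval as ascending D3 to D#4.
D to D is the same letter name, plus an octave: an octave.
A perfect octave would be 12 semitones; D3 to D#4 is 13, one semitone wider, so the interval is augmented.

augmented octave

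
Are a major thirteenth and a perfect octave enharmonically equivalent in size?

21 semitones (major thirteenth) vs 12 semitones (perfect octave): not equal.

No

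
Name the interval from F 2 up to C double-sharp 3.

F to C spans five letter names (F-G-A-B-C), so the interval is some kind of fifth.
F2 to C##3 spans 9 semitones — two semitones wider than the perfect fifth (7) — giving a doubly augmented fifth.

doubly augmented fifth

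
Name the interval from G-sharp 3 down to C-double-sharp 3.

d5

Descending from G#3 to C##3 is the same interval as ascending C##3 to G#3.
C to G spans five letter names (C-D-E-F-G), so the interval is some kind of fifth.
C##3 to G#3 spans 6 semitones — one semitone narrower than the perfect fifth (7) — giving a diminished fifth.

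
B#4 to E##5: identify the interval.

A4

B to E spans four letter names (B-C-D-E) — that makes it a fourth of some quality.
The perfect fourth is 5 semitones; here we have 6, one semitone wider: augmented.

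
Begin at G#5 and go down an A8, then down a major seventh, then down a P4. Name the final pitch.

Down an augmented octave from G#5: G4 (13 semitones down).
A major seventh down from G4 is Ab3.
Ab3 down a perfect fourth → Eb3 (5 semitones).

Eb3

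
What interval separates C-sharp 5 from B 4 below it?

Descending from C#5 to B4 is the same interval as ascending B4 to C#5.
B to C spans two letter names (B-C) — that makes it a second of some quality.
The major second spans 2 semitones, and B4 to C#5 is exactly 2 semitones — so this is a major second.

major second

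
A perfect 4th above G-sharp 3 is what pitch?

The fourth takes the letter from G up to C.
A perfect fourth is 5 semitones; 5 semitones up from G#3 gives C#4.

C-sharp 4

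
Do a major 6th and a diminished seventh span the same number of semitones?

A major sixth = 9 semitones = a diminished seventh; enharmonically equal.

Yes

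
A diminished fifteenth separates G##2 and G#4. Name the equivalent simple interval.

diminished octave

Subtracting seven from the interval number removes an octave: 15 − 7 = 8.
So a diminished fifteenth is an octave plus a diminished octave. The quality is unchanged.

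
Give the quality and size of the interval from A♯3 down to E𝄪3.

Descending from A#3 to E##3 is the same interval as ascending E##3 to A#3.
E to A spans four letter names (E-F-G-A): a fourth.
A perfect fourth would be 5 semitones; E##3 to A#3 is 4, one semitone narrower, so the interval is diminished.

diminished fourth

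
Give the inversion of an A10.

diminished 6th

First reduce the compound augmented tenth to its simple form, an augmented third.
Interval numbers invert to sum to nine: 3 + 6 = 9, so a third inverts to a sixth.
The quality also flips — augmented becomes diminished — giving a diminished sixth.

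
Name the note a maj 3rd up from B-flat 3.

Counting three letter names up from B lands on D.
A major third is 4 semitones; 4 semitones up from Bb3 gives D4.

D 4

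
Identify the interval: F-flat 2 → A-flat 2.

M3

F to A spans three letter names (F-G-A), so the interval is some kind of third.
Fb2 to Ab2 is 4 semitones, matching the major third exactly, so the quality is major.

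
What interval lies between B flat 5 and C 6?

B to C spans two letter names (B-C): a second.
Bb5 to C6 is 2 semitones, matching the major second exactly, so the quality is major.

major 2nd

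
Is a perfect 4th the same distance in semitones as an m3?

A perfect fourth is 5 semitones but a minor third is 3 semitones — different sizes.

No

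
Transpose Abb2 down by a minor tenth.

Fb1

Counting three letter names plus an octave down from A lands on F.
Moving 15 semitones down from Abb2 (the size of a minor tenth) reaches Fb1.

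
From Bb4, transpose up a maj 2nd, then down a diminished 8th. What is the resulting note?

C#4

Up a major second from Bb4: C5 (2 semitones up).
Down a diminished octave from C5: C#4 (11 semitones down).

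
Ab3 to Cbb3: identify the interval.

augmented 6th

Descending from Ab3 to Cbb3 is the same interval as ascending Cbb3 to Ab3.
C to A spans six letter names (C-D-E-F-G-A), so the interval is some kind of sixth.
Cbb3 to Ab3 spans 10 semitones — one semitone wider than the major sixth (9) — giving an augmented sixth.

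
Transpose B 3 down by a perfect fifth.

Counting five letter names down from B lands on E.
Moving 7 semitones down from B3 (the size of a perfect fifth) reaches E3.

E 3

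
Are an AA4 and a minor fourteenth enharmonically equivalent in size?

A doubly augmented fourth is 7 semitones but a minor fourteenth is 22 semitones — different sizes.

No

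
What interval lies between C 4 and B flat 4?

C to B spans seven letter names (C-D-E-F-G-A-B) — that makes it a seventh of some quality.
A major seventh would be 11 semitones, but C4 to Bb4 is 10 — one semitone narrower, making it a minor seventh.

minor 7th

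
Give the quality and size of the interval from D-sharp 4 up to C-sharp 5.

D to C spans seven letter names (D-E-F-G-A-B-C) — that makes it a seventh of some quality.
D#4 to C#5 is 10 semitones, a half step short of the major seventh (11), so this is minor.

minor seventh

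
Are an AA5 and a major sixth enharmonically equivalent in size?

Yes

Both span 9 semitones: a doubly augmented fifth and a major sixth are the same chromatic distance.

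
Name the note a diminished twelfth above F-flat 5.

C-double-flat 7

Five letters up from F (plus an octave) reaches C.
Moving 18 semitones up from Fb5 (the size of a diminished twelfth) reaches Cbb7.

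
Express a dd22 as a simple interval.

doubly diminished octave

Take out 2 octaves (14 from the number): 22 − 14 = 8.
So a doubly diminished twenty-second is 2 octaves plus a doubly diminished octave. The quality is unchanged.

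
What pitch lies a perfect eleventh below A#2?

E#1

The eleventh's letter: A down four letter names plus an octave → E.
Moving 17 semitones down from A#2 (the size of a perfect eleventh) reaches E#1.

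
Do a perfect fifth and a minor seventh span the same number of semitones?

A perfect fifth spans 7 semitones; a minor seventh spans 10 semitones. They differ by 3.

No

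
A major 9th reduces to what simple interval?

major 2nd

Subtracting seven from the interval number removes an octave: 9 − 7 = 2.
So a major ninth is an octave plus a major second. The quality is unchanged.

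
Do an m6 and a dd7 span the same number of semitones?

Yes

Both span 8 semitones: a minor sixth and a doubly diminished seventh are the same chromatic distance.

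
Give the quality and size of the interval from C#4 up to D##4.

C to D spans two letter names (C-D), so the interval is some kind of second.
A major second would be 2 semitones; C#4 to D##4 is 3, one semitone wider, so the interval is augmented.

augmented second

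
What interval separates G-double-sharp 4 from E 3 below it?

augmented tenth

Descending from G##4 to E3 is the same interval as ascending E3 to G##4.
E to G spans three letter names (E-F-G), plus an octave — that makes it a tenth of some quality.
A major tenth would be 16 semitones; E3 to G##4 is 17, one semitone wider, so the interval is augmented.
(Equivalently, a compound augmented third: an augmented third plus an octave.)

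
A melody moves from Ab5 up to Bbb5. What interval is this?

minor second

A to B spans two letter names (A-B): a second.
At 1 semitone, Ab5→Bbb5 falls one short of a major second: minor.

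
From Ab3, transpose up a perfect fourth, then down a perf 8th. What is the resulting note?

Up a perfect fourth from Ab3: Db4 (5 semitones up).
Db4 down a perfect octave → Db3 (12 semitones).

Db3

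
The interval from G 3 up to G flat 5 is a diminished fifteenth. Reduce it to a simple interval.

Subtracting seven from the interval number removes an octave: 15 − 7 = 8.
That makes a diminished fifteenth a compound diminished octave — an octave plus a diminished octave.

diminished 8th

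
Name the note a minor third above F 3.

Counting three letter names up from F lands on A.
Moving 3 semitones up from F3 (the size of a minor third) reaches Ab3.

A-flat 3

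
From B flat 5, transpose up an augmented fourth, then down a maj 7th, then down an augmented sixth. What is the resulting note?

A double-flat 4

Bb5 up an augmented fourth → E6 (6 semitones).
A major seventh down from E6 is F5.
F5 down an augmented sixth → Abb4 (10 semitones).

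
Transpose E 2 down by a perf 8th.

E 1

An octave keeps the letter name E, an octave down from E.
A perfect octave spans 12 semitones, so from E2 the target pitch is E1.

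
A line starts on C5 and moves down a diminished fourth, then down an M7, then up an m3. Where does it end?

Down a diminished fourth from C5: G#4 (4 semitones down).
Down a major seventh from G#4: A3 (11 semitones down).
A minor third up from A3 is C4.

C4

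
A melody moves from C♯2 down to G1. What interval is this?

Descending from C#2 to G1 is the same interval as ascending G1 to C#2.
G to C spans four letter names (G-A-B-C): a fourth.
G1 to C#2 spans 6 semitones — one semitone wider than the perfect fourth (5) — giving an augmented fourth.

augmented fourth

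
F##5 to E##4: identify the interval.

Descending from F##5 to E##4 is the same interval as ascending E##4 to F##5.
E to F spans two letter names (E-F), plus an octave — that makes it a ninth of some quality.
A major ninth would be 14 semitones, but E##4 to F##5 is 13 — one semitone narrower, making it a minor ninth.
(Equivalently, a compound minor second: a minor second plus an octave.)

minor ninth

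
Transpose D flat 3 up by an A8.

D 4

An octave keeps the letter name D, an octave up from D.
Moving 13 semitones up from Db3 (the size of an augmented octave) reaches D4.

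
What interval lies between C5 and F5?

perfect fourth

C to F spans four letter names (C-D-E-F): a fourth.
The perfect fourth spans 5 semitones, and C5 to F5 is exactly 5 semitones — so this is a perfect fourth.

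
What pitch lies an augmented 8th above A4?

The letter stays A (same as the start), shifted an octave up.
Moving 13 semitones up from A4 (the size of an augmented octave) reaches A#5.

A#5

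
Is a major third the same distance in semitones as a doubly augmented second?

Both span 4 semitones: a major third and a doubly augmented second are the same chromatic distance.

Yes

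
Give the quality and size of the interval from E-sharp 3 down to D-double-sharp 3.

m2

Descending from E#3 to D##3 is the same interval as ascending D##3 to E#3.
D to E spans two letter names (D-E) — that makes it a second of some quality.
A major second would be 2 semitones, but D##3 to E#3 is 1 — one semitone narrower, making it a minor second.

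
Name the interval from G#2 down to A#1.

Descending from G#2 to A#1 is the same interval as ascending A#1 to G#2.
A to G spans seven letter names (A-B-C-D-E-F-G): a seventh.
A major seventh would be 11 semitones, but A#1 to G#2 is 10 — one semitone narrower, making it a minor seventh.

minor 7th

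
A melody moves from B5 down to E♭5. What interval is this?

Descending from B5 to Eb5 is the same interval as ascending Eb5 to B5.
E to B spans five letter names (E-F-G-A-B), so the interval is some kind of fifth.
Eb5 to B5 spans 8 semitones — one semitone wider than the perfect fifth (7) — giving an augmented fifth.

augmented fifth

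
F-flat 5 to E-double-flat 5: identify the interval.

major second

Descending from Fb5 to Ebb5 is the same interval as ascending Ebb5 to Fb5.
E to F spans two letter names (E-F): a second.
The major second spans 2 semitones, and Ebb5 to Fb5 is exactly 2 semitones — so this is a major second.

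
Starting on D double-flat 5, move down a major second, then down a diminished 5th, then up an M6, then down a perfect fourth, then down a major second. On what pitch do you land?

G flat 4

Dbb5 down a major second → Cbb5 (2 semitones).
A diminished fifth down from Cbb5 is Fb4.
A major sixth up from Fb4 is Db5.
Db5 down a perfect fourth → Ab4 (5 semitones).
A major second down from Ab4 is Gb4.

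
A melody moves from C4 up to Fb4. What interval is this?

diminished 4th

C to F spans four letter names (C-D-E-F) — that makes it a fourth of some quality.
The perfect fourth is 5 semitones; here we have 4, one semitone narrower: diminished.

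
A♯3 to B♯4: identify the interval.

A to B spans two letter names (A-B), plus an octave, so the interval is some kind of ninth.
Counting semitones, A#3→B#4 is 14, which is the major ninth.
(Equivalently, a compound major second: a major second plus an octave.)

major ninth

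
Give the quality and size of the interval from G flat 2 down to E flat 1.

minor tenth

Descending from Gb2 to Eb1 is the same interval as ascending Eb1 to Gb2.
E to G spans three letter names (E-F-G), plus an octave, so the interval is some kind of tenth.
Eb1 to Gb2 is 15 semitones, a half step short of the major tenth (16), so this is minor.
(Equivalently, a compound minor third: a minor third plus an octave.)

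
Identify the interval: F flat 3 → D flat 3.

minor third

Descending from Fb3 to Db3 is the same interval as ascending Db3 to Fb3.
D to F spans three letter names (D-E-F): a third.
At 3 semitones, Db3→Fb3 falls one short of a major third: minor.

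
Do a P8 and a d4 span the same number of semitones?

No

A perfect octave spans 12 semitones; a diminished fourth spans 4 semitones. They differ by 8.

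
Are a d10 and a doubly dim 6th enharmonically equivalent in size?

No

A diminished tenth is 14 semitones but a doubly diminished sixth is 6 semitones — different sizes.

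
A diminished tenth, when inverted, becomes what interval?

A6

First reduce the compound diminished tenth to its simple form, a diminished third.
The rule of nine gives the new number: 9 − 3 = 6, so a third becomes a sixth.
The quality also flips — diminished becomes augmented — giving an augmented sixth.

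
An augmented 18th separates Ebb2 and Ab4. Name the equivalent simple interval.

A4

Take out 2 octaves (14 from the number): 18 − 14 = 4.
So an augmented eighteenth is 2 octaves plus an augmented fourth. The quality is unchanged.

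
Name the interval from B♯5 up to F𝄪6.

perfect fifth

B to F spans five letter names (B-C-D-E-F), so the interval is some kind of fifth.
Counting semitones, B#5→F##6 is 7, which is the perfect fifth.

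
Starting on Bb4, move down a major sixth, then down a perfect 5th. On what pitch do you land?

Bb4 down a major sixth → Db4 (9 semitones).
Down a perfect fifth from Db4: Gb3 (7 semitones down).

Gb3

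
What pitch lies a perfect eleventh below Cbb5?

Gbb3

The eleventh's letter: C down four letter names plus an octave → G.
A perfect eleventh is 17 semitones; 17 semitones down from Cbb5 gives Gbb3.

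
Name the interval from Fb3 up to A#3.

F to A spans three letter names (F-G-A) — that makes it a third of some quality.
A major third would be 4 semitones; Fb3 to A#3 is 6, two semitones wider, so the interval is doubly augmented.

doubly augmented 3rd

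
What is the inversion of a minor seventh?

major 2nd

The rule of nine gives the new number: 9 − 7 = 2, so a seventh becomes a second.
The quality also flips — minor becomes major — giving a major second.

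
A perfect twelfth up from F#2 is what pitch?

C#4

Counting five letter names plus an octave up from F lands on C.
A perfect twelfth is 19 semitones; 19 semitones up from F#2 gives C#4.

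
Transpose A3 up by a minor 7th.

The seventh takes the letter from A up to G.
Moving 10 semitones up from A3 (the size of a minor seventh) reaches G4.

G4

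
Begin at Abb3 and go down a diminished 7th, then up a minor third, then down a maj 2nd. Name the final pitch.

A diminished seventh down from Abb3 is Bb2.
A minor third up from Bb2 is Db3.
Db3 down a major second → Cb3 (2 semitones).

Cb3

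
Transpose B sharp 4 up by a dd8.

An octave keeps the letter name B, an octave up from B.
A doubly diminished octave is 10 semitones; 10 semitones up from B#4 gives Bb5.

B flat 5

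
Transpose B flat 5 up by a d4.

Four letter names up from B: E.
A diminished fourth is 4 semitones; 4 semitones up from Bb5 gives Ebb6.

E double-flat 6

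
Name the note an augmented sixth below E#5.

G4

Counting six letter names down from E lands on G.
An augmented sixth is 10 semitones; 10 semitones down from E#5 gives G4.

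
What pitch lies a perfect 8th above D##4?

The letter stays D (same as the start), shifted an octave up.
A perfect octave is 12 semitones; 12 semitones up from D##4 gives D##5.

D##5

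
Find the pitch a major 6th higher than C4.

A4

Six letter names up from C: A.
A major sixth spans 9 semitones, so from C4 the target pitch is A4.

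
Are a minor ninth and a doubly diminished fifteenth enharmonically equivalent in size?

A minor ninth is 13 semitones but a doubly diminished fifteenth is 22 semitones — different sizes.

No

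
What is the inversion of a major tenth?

m6

First reduce the compound major tenth to its simple form, a major third.
Inverted interval numbers add to nine, so a third pairs with a sixth (3 + 6 = 9).
And major becomes minor under inversion, so we get a minor sixth.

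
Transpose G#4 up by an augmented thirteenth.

E##6

Counting six letter names plus an octave up from G lands on E.
An augmented thirteenth is 22 semitones; 22 semitones up from G#4 gives E##6.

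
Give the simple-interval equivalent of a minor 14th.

m7

Subtracting seven from the interval number removes an octave: 14 − 7 = 7.
Quality carries through unchanged, so the simple form is a minor seventh.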